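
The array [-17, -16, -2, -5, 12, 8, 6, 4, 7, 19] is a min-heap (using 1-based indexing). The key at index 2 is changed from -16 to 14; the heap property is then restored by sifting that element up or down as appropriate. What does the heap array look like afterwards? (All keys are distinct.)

[-17, -5, -2, 4, 12, 8, 6, 14, 7, 19]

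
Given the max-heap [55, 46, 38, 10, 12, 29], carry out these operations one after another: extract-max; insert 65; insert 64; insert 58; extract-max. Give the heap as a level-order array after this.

extract-max → returns 55:
  remove root 55; move last element 29 to root → [29, 46, 38, 10, 12]
  29 vs larger child 46 at index 1, swap → [46, 29, 38, 10, 12]
insert 65:
  append 65 at index 5 → [46, 29, 38, 10, 12, 65]
  65 > parent 38 at index 2, swap → [46, 29, 65, 10, 12, 38]
  65 > parent 46 at index 0, swap → [65, 29, 46, 10, 12, 38]
insert 64:
  append 64 at index 6 → [65, 29, 46, 10, 12, 38, 64]
  64 > parent 46 at index 2, swap → [65, 29, 64, 10, 12, 38, 46]
insert 58:
  append 58 at index 7 → [65, 29, 64, 10, 12, 38, 46, 58]
  58 > parent 10 at index 3, swap → [65, 29, 64, 58, 12, 38, 46, 10]
  58 > parent 29 at index 1, swap → [65, 58, 64, 29, 12, 38, 46, 10]
extract-max → returns 65:
  remove root 65; move last element 10 to root → [10, 58, 64, 29, 12, 38, 46]
  10 vs larger child 64 at index 2, swap → [64, 58, 10, 29, 12, 38, 46]
  10 vs larger child 46 at index 6, swap → [64, 58, 46, 29, 12, 38, 10]

[64, 58, 46, 29, 12, 38, 10]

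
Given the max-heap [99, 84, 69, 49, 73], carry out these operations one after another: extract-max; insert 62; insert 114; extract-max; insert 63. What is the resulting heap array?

[84, 73, 69, 49, 62, 63]

extract-max → returns 99:
  remove root 99; move last element 73 to root → [73, 84, 69, 49]
  73 vs larger child 84 at index 1, swap → [84, 73, 69, 49]
insert 62:
  append 62 at index 4 → [84, 73, 69, 49, 62] (no swap needed)
insert 114:
  append 114 at index 5 → [84, 73, 69, 49, 62, 114]
  114 > parent 69 at index 2, swap → [84, 73, 114, 49, 62, 69]
  114 > parent 84 at index 0, swap → [114, 73, 84, 49, 62, 69]
extract-max → returns 114:
  remove root 114; move last element 69 to root → [69, 73, 84, 49, 62]
  69 vs larger child 84 at index 2, swap → [84, 73, 69, 49, 62]
insert 63:
  append 63 at index 5 → [84, 73, 69, 49, 62, 63] (no swap needed)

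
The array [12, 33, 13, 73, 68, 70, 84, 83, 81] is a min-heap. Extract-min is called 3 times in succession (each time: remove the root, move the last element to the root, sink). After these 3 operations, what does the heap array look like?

extract-min #1 returns 12:
  remove root 12; move last element 81 to root → [81, 33, 13, 73, 68, 70, 84, 83]
  81 vs smaller child 13 at index 2, swap → [13, 33, 81, 73, 68, 70, 84, 83]
  81 vs smaller child 70 at index 5, swap → [13, 33, 70, 73, 68, 81, 84, 83]
extract-min #2 returns 13:
  remove root 13; move last element 83 to root → [83, 33, 70, 73, 68, 81, 84]
  83 vs smaller child 33 at index 1, swap → [33, 83, 70, 73, 68, 81, 84]
  83 vs smaller child 68 at index 4, swap → [33, 68, 70, 73, 83, 81, 84]
extract-min #3 returns 33:
  remove root 33; move last element 84 to root → [84, 68, 70, 73, 83, 81]
  84 vs smaller child 68 at index 1, swap → [68, 84, 70, 73, 83, 81]
  84 vs smaller child 73 at index 3, swap → [68, 73, 70, 84, 83, 81]

[68, 73, 70, 84, 83, 81]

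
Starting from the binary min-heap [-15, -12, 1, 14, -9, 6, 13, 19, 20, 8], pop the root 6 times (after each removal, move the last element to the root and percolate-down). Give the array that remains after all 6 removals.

[13, 14, 20, 19]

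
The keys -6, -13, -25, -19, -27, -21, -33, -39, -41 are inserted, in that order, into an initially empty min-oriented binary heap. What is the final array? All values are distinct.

[-41, -39, -27, -33, -19, -13, -21, -6, -25]

Insert -6:
  append -6 at index 0 → [-6] (no swap needed)
Insert -13:
  append -13 at index 1 → [-6, -13]
  -13 < parent -6 at index 0, swap → [-13, -6]
Insert -25:
  append -25 at index 2 → [-13, -6, -25]
  -25 < parent -13 at index 0, swap → [-25, -6, -13]
Insert -19:
  append -19 at index 3 → [-25, -6, -13, -19]
  -19 < parent -6 at index 1, swap → [-25, -19, -13, -6]
Insert -27:
  append -27 at index 4 → [-25, -19, -13, -6, -27]
  -27 < parent -19 at index 1, swap → [-25, -27, -13, -6, -19]
  -27 < parent -25 at index 0, swap → [-27, -25, -13, -6, -19]
Insert -21:
  append -21 at index 5 → [-27, -25, -13, -6, -19, -21]
  -21 < parent -13 at index 2, swap → [-27, -25, -21, -6, -19, -13]
Insert -33:
  append -33 at index 6 → [-27, -25, -21, -6, -19, -13, -33]
  -33 < parent -21 at index 2, swap → [-27, -25, -33, -6, -19, -13, -21]
  -33 < parent -27 at index 0, swap → [-33, -25, -27, -6, -19, -13, -21]
Insert -39:
  append -39 at index 7 → [-33, -25, -27, -6, -19, -13, -21, -39]
  -39 < parent -6 at index 3, swap → [-33, -25, -27, -39, -19, -13, -21, -6]
  -39 < parent -25 at index 1, swap → [-33, -39, -27, -25, -19, -13, -21, -6]
  -39 < parent -33 at index 0, swap → [-39, -33, -27, -25, -19, -13, -21, -6]
Insert -41:
  append -41 at index 8 → [-39, -33, -27, -25, -19, -13, -21, -6, -41]
  -41 < parent -25 at index 3, swap → [-39, -33, -27, -41, -19, -13, -21, -6, -25]
  -41 < parent -33 at index 1, swap → [-39, -41, -27, -33, -19, -13, -21, -6, -25]
  -41 < parent -39 at index 0, swap → [-41, -39, -27, -33, -19, -13, -21, -6, -25]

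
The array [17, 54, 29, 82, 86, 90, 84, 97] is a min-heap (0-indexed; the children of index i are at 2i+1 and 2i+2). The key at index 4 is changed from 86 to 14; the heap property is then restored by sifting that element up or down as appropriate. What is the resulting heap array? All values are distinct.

set index 4 from 86 to 14 → [17, 54, 29, 82, 14, 90, 84, 97]
14 < parent 54 at index 1, swap → [17, 14, 29, 82, 54, 90, 84, 97]
14 < parent 17 at index 0, swap → [14, 17, 29, 82, 54, 90, 84, 97]

[14, 17, 29, 82, 54, 90, 84, 97]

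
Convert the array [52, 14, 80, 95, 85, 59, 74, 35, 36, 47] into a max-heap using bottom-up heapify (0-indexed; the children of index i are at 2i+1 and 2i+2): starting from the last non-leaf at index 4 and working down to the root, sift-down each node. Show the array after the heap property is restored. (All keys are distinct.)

[95, 85, 80, 36, 52, 59, 74, 35, 14, 47]

sift down from index 4: already satisfies heap property
sift down from index 3: already satisfies heap property
sift down from index 2: already satisfies heap property
sift down from index 1:
  14 vs larger child 95 at index 3, swap → [52, 95, 80, 14, 85, 59, 74, 35, 36, 47]
  14 vs larger child 36 at index 8, swap → [52, 95, 80, 36, 85, 59, 74, 35, 14, 47]
sift down from index 0:
  52 vs larger child 95 at index 1, swap → [95, 52, 80, 36, 85, 59, 74, 35, 14, 47]
  52 vs larger child 85 at index 4, swap → [95, 85, 80, 36, 52, 59, 74, 35, 14, 47]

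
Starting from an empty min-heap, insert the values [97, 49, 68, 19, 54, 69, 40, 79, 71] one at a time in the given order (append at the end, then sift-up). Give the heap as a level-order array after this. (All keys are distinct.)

[19, 49, 40, 71, 54, 69, 68, 97, 79]

Insert 97:
  append 97 at index 0 → [97] (no swap needed)
Insert 49:
  append 49 at index 1 → [97, 49]
  49 < parent 97 at index 0, swap → [49, 97]
Insert 68:
  append 68 at index 2 → [49, 97, 68] (no swap needed)
Insert 19:
  append 19 at index 3 → [49, 97, 68, 19]
  19 < parent 97 at index 1, swap → [49, 19, 68, 97]
  19 < parent 49 at index 0, swap → [19, 49, 68, 97]
Insert 54:
  append 54 at index 4 → [19, 49, 68, 97, 54] (no swap needed)
Insert 69:
  append 69 at index 5 → [19, 49, 68, 97, 54, 69] (no swap needed)
Insert 40:
  append 40 at index 6 → [19, 49, 68, 97, 54, 69, 40]
  40 < parent 68 at index 2, swap → [19, 49, 40, 97, 54, 69, 68]
Insert 79:
  append 79 at index 7 → [19, 49, 40, 97, 54, 69, 68, 79]
  79 < parent 97 at index 3, swap → [19, 49, 40, 79, 54, 69, 68, 97]
Insert 71:
  append 71 at index 8 → [19, 49, 40, 79, 54, 69, 68, 97, 71]
  71 < parent 79 at index 3, swap → [19, 49, 40, 71, 54, 69, 68, 97, 79]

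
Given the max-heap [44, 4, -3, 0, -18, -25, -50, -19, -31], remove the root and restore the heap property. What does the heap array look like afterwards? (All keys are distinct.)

[4, 0, -3, -19, -18, -25, -50, -31]

remove root 44; move last element -31 to root → [-31, 4, -3, 0, -18, -25, -50, -19]
-31 vs larger child 4 at index 1, swap → [4, -31, -3, 0, -18, -25, -50, -19]
-31 vs larger child 0 at index 3, swap → [4, 0, -3, -31, -18, -25, -50, -19]
-31 vs only child -19 at index 7, swap → [4, 0, -3, -19, -18, -25, -50, -31]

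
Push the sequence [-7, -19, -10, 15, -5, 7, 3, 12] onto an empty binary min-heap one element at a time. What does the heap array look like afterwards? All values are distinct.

Insert -7:
  append -7 at index 0 → [-7] (no swap needed)
Insert -19:
  append -19 at index 1 → [-7, -19]
  -19 < parent -7 at index 0, swap → [-19, -7]
Insert -10:
  append -10 at index 2 → [-19, -7, -10] (no swap needed)
Insert 15:
  append 15 at index 3 → [-19, -7, -10, 15] (no swap needed)
Insert -5:
  append -5 at index 4 → [-19, -7, -10, 15, -5] (no swap needed)
Insert 7:
  append 7 at index 5 → [-19, -7, -10, 15, -5, 7] (no swap needed)
Insert 3:
  append 3 at index 6 → [-19, -7, -10, 15, -5, 7, 3] (no swap needed)
Insert 12:
  append 12 at index 7 → [-19, -7, -10, 15, -5, 7, 3, 12]
  12 < parent 15 at index 3, swap → [-19, -7, -10, 12, -5, 7, 3, 15]

[-19, -7, -10, 12, -5, 7, 3, 15]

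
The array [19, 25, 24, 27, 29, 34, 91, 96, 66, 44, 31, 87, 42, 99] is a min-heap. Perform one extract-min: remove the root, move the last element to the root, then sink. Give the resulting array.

remove root 19; move last element 99 to root → [99, 25, 24, 27, 29, 34, 91, 96, 66, 44, 31, 87, 42]
99 vs smaller child 24 at index 2, swap → [24, 25, 99, 27, 29, 34, 91, 96, 66, 44, 31, 87, 42]
99 vs smaller child 34 at index 5, swap → [24, 25, 34, 27, 29, 99, 91, 96, 66, 44, 31, 87, 42]
99 vs smaller child 42 at index 12, swap → [24, 25, 34, 27, 29, 42, 91, 96, 66, 44, 31, 87, 99]

[24, 25, 34, 27, 29, 42, 91, 96, 66, 44, 31, 87, 99]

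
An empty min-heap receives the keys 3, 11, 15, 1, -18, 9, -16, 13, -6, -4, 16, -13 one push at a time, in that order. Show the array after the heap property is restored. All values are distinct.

[-18, -6, -16, 1, -4, -13, 9, 13, 11, 3, 16, 15]

Insert 3:
  append 3 at index 0 → [3] (no swap needed)
Insert 11:
  append 11 at index 1 → [3, 11] (no swap needed)
Insert 15:
  append 15 at index 2 → [3, 11, 15] (no swap needed)
Insert 1:
  append 1 at index 3 → [3, 11, 15, 1]
  1 < parent 11 at index 1, swap → [3, 1, 15, 11]
  1 < parent 3 at index 0, swap → [1, 3, 15, 11]
Insert -18:
  append -18 at index 4 → [1, 3, 15, 11, -18]
  -18 < parent 3 at index 1, swap → [1, -18, 15, 11, 3]
  -18 < parent 1 at index 0, swap → [-18, 1, 15, 11, 3]
Insert 9:
  append 9 at index 5 → [-18, 1, 15, 11, 3, 9]
  9 < parent 15 at index 2, swap → [-18, 1, 9, 11, 3, 15]
Insert -16:
  append -16 at index 6 → [-18, 1, 9, 11, 3, 15, -16]
  -16 < parent 9 at index 2, swap → [-18, 1, -16, 11, 3, 15, 9]
Insert 13:
  append 13 at index 7 → [-18, 1, -16, 11, 3, 15, 9, 13] (no swap needed)
Insert -6:
  append -6 at index 8 → [-18, 1, -16, 11, 3, 15, 9, 13, -6]
  -6 < parent 11 at index 3, swap → [-18, 1, -16, -6, 3, 15, 9, 13, 11]
  -6 < parent 1 at index 1, swap → [-18, -6, -16, 1, 3, 15, 9, 13, 11]
Insert -4:
  append -4 at index 9 → [-18, -6, -16, 1, 3, 15, 9, 13, 11, -4]
  -4 < parent 3 at index 4, swap → [-18, -6, -16, 1, -4, 15, 9, 13, 11, 3]
Insert 16:
  append 16 at index 10 → [-18, -6, -16, 1, -4, 15, 9, 13, 11, 3, 16] (no swap needed)
Insert -13:
  append -13 at index 11 → [-18, -6, -16, 1, -4, 15, 9, 13, 11, 3, 16, -13]
  -13 < parent 15 at index 5, swap → [-18, -6, -16, 1, -4, -13, 9, 13, 11, 3, 16, 15]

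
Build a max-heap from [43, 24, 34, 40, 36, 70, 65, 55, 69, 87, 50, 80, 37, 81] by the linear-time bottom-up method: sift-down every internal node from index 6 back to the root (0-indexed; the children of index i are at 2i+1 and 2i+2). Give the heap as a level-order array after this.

sift down from index 6:
  65 vs only child 81 at index 13, swap → [43, 24, 34, 40, 36, 70, 81, 55, 69, 87, 50, 80, 37, 65]
sift down from index 5:
  70 vs larger child 80 at index 11, swap → [43, 24, 34, 40, 36, 80, 81, 55, 69, 87, 50, 70, 37, 65]
sift down from index 4:
  36 vs larger child 87 at index 9, swap → [43, 24, 34, 40, 87, 80, 81, 55, 69, 36, 50, 70, 37, 65]
sift down from index 3:
  40 vs larger child 69 at index 8, swap → [43, 24, 34, 69, 87, 80, 81, 55, 40, 36, 50, 70, 37, 65]
sift down from index 2:
  34 vs larger child 81 at index 6, swap → [43, 24, 81, 69, 87, 80, 34, 55, 40, 36, 50, 70, 37, 65]
  34 vs only child 65 at index 13, swap → [43, 24, 81, 69, 87, 80, 65, 55, 40, 36, 50, 70, 37, 34]
sift down from index 1:
  24 vs larger child 87 at index 4, swap → [43, 87, 81, 69, 24, 80, 65, 55, 40, 36, 50, 70, 37, 34]
  24 vs larger child 50 at index 10, swap → [43, 87, 81, 69, 50, 80, 65, 55, 40, 36, 24, 70, 37, 34]
sift down from index 0:
  43 vs larger child 87 at index 1, swap → [87, 43, 81, 69, 50, 80, 65, 55, 40, 36, 24, 70, 37, 34]
  43 vs larger child 69 at index 3, swap → [87, 69, 81, 43, 50, 80, 65, 55, 40, 36, 24, 70, 37, 34]
  43 vs larger child 55 at index 7, swap → [87, 69, 81, 55, 50, 80, 65, 43, 40, 36, 24, 70, 37, 34]

[87, 69, 81, 55, 50, 80, 65, 43, 40, 36, 24, 70, 37, 34]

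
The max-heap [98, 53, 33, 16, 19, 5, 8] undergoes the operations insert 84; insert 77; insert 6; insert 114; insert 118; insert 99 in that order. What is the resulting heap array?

[118, 98, 114, 77, 84, 99, 8, 16, 53, 6, 19, 5, 33]

insert 84:
  append 84 at index 7 → [98, 53, 33, 16, 19, 5, 8, 84]
  84 > parent 16 at index 3, swap → [98, 53, 33, 84, 19, 5, 8, 16]
  84 > parent 53 at index 1, swap → [98, 84, 33, 53, 19, 5, 8, 16]
insert 77:
  append 77 at index 8 → [98, 84, 33, 53, 19, 5, 8, 16, 77]
  77 > parent 53 at index 3, swap → [98, 84, 33, 77, 19, 5, 8, 16, 53]
insert 6:
  append 6 at index 9 → [98, 84, 33, 77, 19, 5, 8, 16, 53, 6] (no swap needed)
insert 114:
  append 114 at index 10 → [98, 84, 33, 77, 19, 5, 8, 16, 53, 6, 114]
  114 > parent 19 at index 4, swap → [98, 84, 33, 77, 114, 5, 8, 16, 53, 6, 19]
  114 > parent 84 at index 1, swap → [98, 114, 33, 77, 84, 5, 8, 16, 53, 6, 19]
  114 > parent 98 at index 0, swap → [114, 98, 33, 77, 84, 5, 8, 16, 53, 6, 19]
insert 118:
  append 118 at index 11 → [114, 98, 33, 77, 84, 5, 8, 16, 53, 6, 19, 118]
  118 > parent 5 at index 5, swap → [114, 98, 33, 77, 84, 118, 8, 16, 53, 6, 19, 5]
  118 > parent 33 at index 2, swap → [114, 98, 118, 77, 84, 33, 8, 16, 53, 6, 19, 5]
  118 > parent 114 at index 0, swap → [118, 98, 114, 77, 84, 33, 8, 16, 53, 6, 19, 5]
insert 99:
  append 99 at index 12 → [118, 98, 114, 77, 84, 33, 8, 16, 53, 6, 19, 5, 99]
  99 > parent 33 at index 5, swap → [118, 98, 114, 77, 84, 99, 8, 16, 53, 6, 19, 5, 33]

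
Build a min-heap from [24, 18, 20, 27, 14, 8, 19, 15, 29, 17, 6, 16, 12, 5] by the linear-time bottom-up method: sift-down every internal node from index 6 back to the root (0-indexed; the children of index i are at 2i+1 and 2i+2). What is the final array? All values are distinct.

sift down from index 6:
  19 vs only child 5 at index 13, swap → [24, 18, 20, 27, 14, 8, 5, 15, 29, 17, 6, 16, 12, 19]
sift down from index 5: already satisfies heap property
sift down from index 4:
  14 vs smaller child 6 at index 10, swap → [24, 18, 20, 27, 6, 8, 5, 15, 29, 17, 14, 16, 12, 19]
sift down from index 3:
  27 vs smaller child 15 at index 7, swap → [24, 18, 20, 15, 6, 8, 5, 27, 29, 17, 14, 16, 12, 19]
sift down from index 2:
  20 vs smaller child 5 at index 6, swap → [24, 18, 5, 15, 6, 8, 20, 27, 29, 17, 14, 16, 12, 19]
  20 vs only child 19 at index 13, swap → [24, 18, 5, 15, 6, 8, 19, 27, 29, 17, 14, 16, 12, 20]
sift down from index 1:
  18 vs smaller child 6 at index 4, swap → [24, 6, 5, 15, 18, 8, 19, 27, 29, 17, 14, 16, 12, 20]
  18 vs smaller child 14 at index 10, swap → [24, 6, 5, 15, 14, 8, 19, 27, 29, 17, 18, 16, 12, 20]
sift down from index 0:
  24 vs smaller child 5 at index 2, swap → [5, 6, 24, 15, 14, 8, 19, 27, 29, 17, 18, 16, 12, 20]
  24 vs smaller child 8 at index 5, swap → [5, 6, 8, 15, 14, 24, 19, 27, 29, 17, 18, 16, 12, 20]
  24 vs smaller child 12 at index 12, swap → [5, 6, 8, 15, 14, 12, 19, 27, 29, 17, 18, 16, 24, 20]

[5, 6, 8, 15, 14, 12, 19, 27, 29, 17, 18, 16, 24, 20]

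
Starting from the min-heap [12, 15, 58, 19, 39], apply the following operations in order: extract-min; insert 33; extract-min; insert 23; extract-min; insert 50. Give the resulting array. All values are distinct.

extract-min → returns 12:
  remove root 12; move last element 39 to root → [39, 15, 58, 19]
  39 vs smaller child 15 at index 1, swap → [15, 39, 58, 19]
  39 vs only child 19 at index 3, swap → [15, 19, 58, 39]
insert 33:
  append 33 at index 4 → [15, 19, 58, 39, 33] (no swap needed)
extract-min → returns 15:
  remove root 15; move last element 33 to root → [33, 19, 58, 39]
  33 vs smaller child 19 at index 1, swap → [19, 33, 58, 39]
insert 23:
  append 23 at index 4 → [19, 33, 58, 39, 23]
  23 < parent 33 at index 1, swap → [19, 23, 58, 39, 33]
extract-min → returns 19:
  remove root 19; move last element 33 to root → [33, 23, 58, 39]
  33 vs smaller child 23 at index 1, swap → [23, 33, 58, 39]
insert 50:
  append 50 at index 4 → [23, 33, 58, 39, 50] (no swap needed)

[23, 33, 58, 39, 50]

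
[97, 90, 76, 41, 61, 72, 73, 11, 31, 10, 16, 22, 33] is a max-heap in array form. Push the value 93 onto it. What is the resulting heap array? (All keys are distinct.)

[97, 90, 93, 41, 61, 72, 76, 11, 31, 10, 16, 22, 33, 73]

append 93 at index 13 → [97, 90, 76, 41, 61, 72, 73, 11, 31, 10, 16, 22, 33, 93]
93 > parent 73 at index 6, swap → [97, 90, 76, 41, 61, 72, 93, 11, 31, 10, 16, 22, 33, 73]
93 > parent 76 at index 2, swap → [97, 90, 93, 41, 61, 72, 76, 11, 31, 10, 16, 22, 33, 73]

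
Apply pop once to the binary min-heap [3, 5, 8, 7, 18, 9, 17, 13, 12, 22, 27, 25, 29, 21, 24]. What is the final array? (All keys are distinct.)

[5, 7, 8, 12, 18, 9, 17, 13, 24, 22, 27, 25, 29, 21]

remove root 3; move last element 24 to root → [24, 5, 8, 7, 18, 9, 17, 13, 12, 22, 27, 25, 29, 21]
24 vs smaller child 5 at index 1, swap → [5, 24, 8, 7, 18, 9, 17, 13, 12, 22, 27, 25, 29, 21]
24 vs smaller child 7 at index 3, swap → [5, 7, 8, 24, 18, 9, 17, 13, 12, 22, 27, 25, 29, 21]
24 vs smaller child 12 at index 8, swap → [5, 7, 8, 12, 18, 9, 17, 13, 24, 22, 27, 25, 29, 21]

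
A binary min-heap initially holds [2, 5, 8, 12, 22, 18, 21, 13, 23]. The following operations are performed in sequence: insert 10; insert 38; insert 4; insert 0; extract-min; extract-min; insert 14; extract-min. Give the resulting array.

insert 10:
  append 10 at index 9 → [2, 5, 8, 12, 22, 18, 21, 13, 23, 10]
  10 < parent 22 at index 4, swap → [2, 5, 8, 12, 10, 18, 21, 13, 23, 22]
insert 38:
  append 38 at index 10 → [2, 5, 8, 12, 10, 18, 21, 13, 23, 22, 38] (no swap needed)
insert 4:
  append 4 at index 11 → [2, 5, 8, 12, 10, 18, 21, 13, 23, 22, 38, 4]
  4 < parent 18 at index 5, swap → [2, 5, 8, 12, 10, 4, 21, 13, 23, 22, 38, 18]
  4 < parent 8 at index 2, swap → [2, 5, 4, 12, 10, 8, 21, 13, 23, 22, 38, 18]
insert 0:
  append 0 at index 12 → [2, 5, 4, 12, 10, 8, 21, 13, 23, 22, 38, 18, 0]
  0 < parent 8 at index 5, swap → [2, 5, 4, 12, 10, 0, 21, 13, 23, 22, 38, 18, 8]
  0 < parent 4 at index 2, swap → [2, 5, 0, 12, 10, 4, 21, 13, 23, 22, 38, 18, 8]
  0 < parent 2 at index 0, swap → [0, 5, 2, 12, 10, 4, 21, 13, 23, 22, 38, 18, 8]
extract-min → returns 0:
  remove root 0; move last element 8 to root → [8, 5, 2, 12, 10, 4, 21, 13, 23, 22, 38, 18]
  8 vs smaller child 2 at index 2, swap → [2, 5, 8, 12, 10, 4, 21, 13, 23, 22, 38, 18]
  8 vs smaller child 4 at index 5, swap → [2, 5, 4, 12, 10, 8, 21, 13, 23, 22, 38, 18]
extract-min → returns 2:
  remove root 2; move last element 18 to root → [18, 5, 4, 12, 10, 8, 21, 13, 23, 22, 38]
  18 vs smaller child 4 at index 2, swap → [4, 5, 18, 12, 10, 8, 21, 13, 23, 22, 38]
  18 vs smaller child 8 at index 5, swap → [4, 5, 8, 12, 10, 18, 21, 13, 23, 22, 38]
insert 14:
  append 14 at index 11 → [4, 5, 8, 12, 10, 18, 21, 13, 23, 22, 38, 14]
  14 < parent 18 at index 5, swap → [4, 5, 8, 12, 10, 14, 21, 13, 23, 22, 38, 18]
extract-min → returns 4:
  remove root 4; move last element 18 to root → [18, 5, 8, 12, 10, 14, 21, 13, 23, 22, 38]
  18 vs smaller child 5 at index 1, swap → [5, 18, 8, 12, 10, 14, 21, 13, 23, 22, 38]
  18 vs smaller child 10 at index 4, swap → [5, 10, 8, 12, 18, 14, 21, 13, 23, 22, 38]

[5, 10, 8, 12, 18, 14, 21, 13, 23, 22, 38]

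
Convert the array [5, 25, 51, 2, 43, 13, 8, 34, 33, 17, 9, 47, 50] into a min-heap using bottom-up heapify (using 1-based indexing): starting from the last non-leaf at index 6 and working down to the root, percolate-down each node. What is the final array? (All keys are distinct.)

sift down from index 6: already satisfies heap property
sift down from index 5:
  43 vs smaller child 9 at index 11, swap → [5, 25, 51, 2, 9, 13, 8, 34, 33, 17, 43, 47, 50]
sift down from index 4: already satisfies heap property
sift down from index 3:
  51 vs smaller child 8 at index 7, swap → [5, 25, 8, 2, 9, 13, 51, 34, 33, 17, 43, 47, 50]
sift down from index 2:
  25 vs smaller child 2 at index 4, swap → [5, 2, 8, 25, 9, 13, 51, 34, 33, 17, 43, 47, 50]
sift down from index 1:
  5 vs smaller child 2 at index 2, swap → [2, 5, 8, 25, 9, 13, 51, 34, 33, 17, 43, 47, 50]

[2, 5, 8, 25, 9, 13, 51, 34, 33, 17, 43, 47, 50]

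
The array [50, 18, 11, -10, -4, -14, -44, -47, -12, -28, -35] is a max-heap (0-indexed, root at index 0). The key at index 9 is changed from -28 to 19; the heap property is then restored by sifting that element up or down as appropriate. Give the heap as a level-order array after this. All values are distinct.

[50, 19, 11, -10, 18, -14, -44, -47, -12, -4, -35]

set index 9 from -28 to 19 → [50, 18, 11, -10, -4, -14, -44, -47, -12, 19, -35]
19 > parent -4 at index 4, swap → [50, 18, 11, -10, 19, -14, -44, -47, -12, -4, -35]
19 > parent 18 at index 1, swap → [50, 19, 11, -10, 18, -14, -44, -47, -12, -4, -35]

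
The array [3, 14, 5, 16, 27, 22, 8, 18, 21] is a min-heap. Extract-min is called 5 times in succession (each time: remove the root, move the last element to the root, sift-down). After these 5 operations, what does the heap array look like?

extract-min #1 returns 3:
  remove root 3; move last element 21 to root → [21, 14, 5, 16, 27, 22, 8, 18]
  21 vs smaller child 5 at index 2, swap → [5, 14, 21, 16, 27, 22, 8, 18]
  21 vs smaller child 8 at index 6, swap → [5, 14, 8, 16, 27, 22, 21, 18]
extract-min #2 returns 5:
  remove root 5; move last element 18 to root → [18, 14, 8, 16, 27, 22, 21]
  18 vs smaller child 8 at index 2, swap → [8, 14, 18, 16, 27, 22, 21]
extract-min #3 returns 8:
  remove root 8; move last element 21 to root → [21, 14, 18, 16, 27, 22]
  21 vs smaller child 14 at index 1, swap → [14, 21, 18, 16, 27, 22]
  21 vs smaller child 16 at index 3, swap → [14, 16, 18, 21, 27, 22]
extract-min #4 returns 14:
  remove root 14; move last element 22 to root → [22, 16, 18, 21, 27]
  22 vs smaller child 16 at index 1, swap → [16, 22, 18, 21, 27]
  22 vs smaller child 21 at index 3, swap → [16, 21, 18, 22, 27]
extract-min #5 returns 16:
  remove root 16; move last element 27 to root → [27, 21, 18, 22]
  27 vs smaller child 18 at index 2, swap → [18, 21, 27, 22]

[18, 21, 27, 22]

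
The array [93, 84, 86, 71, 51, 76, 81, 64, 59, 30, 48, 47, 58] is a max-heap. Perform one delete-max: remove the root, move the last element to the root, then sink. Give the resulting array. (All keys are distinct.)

remove root 93; move last element 58 to root → [58, 84, 86, 71, 51, 76, 81, 64, 59, 30, 48, 47]
58 vs larger child 86 at index 2, swap → [86, 84, 58, 71, 51, 76, 81, 64, 59, 30, 48, 47]
58 vs larger child 81 at index 6, swap → [86, 84, 81, 71, 51, 76, 58, 64, 59, 30, 48, 47]

[86, 84, 81, 71, 51, 76, 58, 64, 59, 30, 48, 47]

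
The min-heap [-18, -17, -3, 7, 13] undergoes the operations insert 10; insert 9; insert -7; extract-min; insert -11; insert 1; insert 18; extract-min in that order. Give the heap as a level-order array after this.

insert 10:
  append 10 at index 5 → [-18, -17, -3, 7, 13, 10] (no swap needed)
insert 9:
  append 9 at index 6 → [-18, -17, -3, 7, 13, 10, 9] (no swap needed)
insert -7:
  append -7 at index 7 → [-18, -17, -3, 7, 13, 10, 9, -7]
  -7 < parent 7 at index 3, swap → [-18, -17, -3, -7, 13, 10, 9, 7]
extract-min → returns -18:
  remove root -18; move last element 7 to root → [7, -17, -3, -7, 13, 10, 9]
  7 vs smaller child -17 at index 1, swap → [-17, 7, -3, -7, 13, 10, 9]
  7 vs smaller child -7 at index 3, swap → [-17, -7, -3, 7, 13, 10, 9]
insert -11:
  append -11 at index 7 → [-17, -7, -3, 7, 13, 10, 9, -11]
  -11 < parent 7 at index 3, swap → [-17, -7, -3, -11, 13, 10, 9, 7]
  -11 < parent -7 at index 1, swap → [-17, -11, -3, -7, 13, 10, 9, 7]
insert 1:
  append 1 at index 8 → [-17, -11, -3, -7, 13, 10, 9, 7, 1] (no swap needed)
insert 18:
  append 18 at index 9 → [-17, -11, -3, -7, 13, 10, 9, 7, 1, 18] (no swap needed)
extract-min → returns -17:
  remove root -17; move last element 18 to root → [18, -11, -3, -7, 13, 10, 9, 7, 1]
  18 vs smaller child -11 at index 1, swap → [-11, 18, -3, -7, 13, 10, 9, 7, 1]
  18 vs smaller child -7 at index 3, swap → [-11, -7, -3, 18, 13, 10, 9, 7, 1]
  18 vs smaller child 1 at index 8, swap → [-11, -7, -3, 1, 13, 10, 9, 7, 18]

[-11, -7, -3, 1, 13, 10, 9, 7, 18]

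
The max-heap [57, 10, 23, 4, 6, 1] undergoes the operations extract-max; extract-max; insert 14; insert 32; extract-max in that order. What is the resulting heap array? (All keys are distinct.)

[14, 10, 1, 4, 6]

extract-max → returns 57:
  remove root 57; move last element 1 to root → [1, 10, 23, 4, 6]
  1 vs larger child 23 at index 2, swap → [23, 10, 1, 4, 6]
extract-max → returns 23:
  remove root 23; move last element 6 to root → [6, 10, 1, 4]
  6 vs larger child 10 at index 1, swap → [10, 6, 1, 4]
insert 14:
  append 14 at index 4 → [10, 6, 1, 4, 14]
  14 > parent 6 at index 1, swap → [10, 14, 1, 4, 6]
  14 > parent 10 at index 0, swap → [14, 10, 1, 4, 6]
insert 32:
  append 32 at index 5 → [14, 10, 1, 4, 6, 32]
  32 > parent 1 at index 2, swap → [14, 10, 32, 4, 6, 1]
  32 > parent 14 at index 0, swap → [32, 10, 14, 4, 6, 1]
extract-max → returns 32:
  remove root 32; move last element 1 to root → [1, 10, 14, 4, 6]
  1 vs larger child 14 at index 2, swap → [14, 10, 1, 4, 6]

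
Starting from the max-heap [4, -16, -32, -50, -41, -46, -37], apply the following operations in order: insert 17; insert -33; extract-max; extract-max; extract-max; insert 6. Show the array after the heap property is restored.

[6, -33, -32, -50, -41, -46, -37]

insert 17:
  append 17 at index 7 → [4, -16, -32, -50, -41, -46, -37, 17]
  17 > parent -50 at index 3, swap → [4, -16, -32, 17, -41, -46, -37, -50]
  17 > parent -16 at index 1, swap → [4, 17, -32, -16, -41, -46, -37, -50]
  17 > parent 4 at index 0, swap → [17, 4, -32, -16, -41, -46, -37, -50]
insert -33:
  append -33 at index 8 → [17, 4, -32, -16, -41, -46, -37, -50, -33] (no swap needed)
extract-max → returns 17:
  remove root 17; move last element -33 to root → [-33, 4, -32, -16, -41, -46, -37, -50]
  -33 vs larger child 4 at index 1, swap → [4, -33, -32, -16, -41, -46, -37, -50]
  -33 vs larger child -16 at index 3, swap → [4, -16, -32, -33, -41, -46, -37, -50]
extract-max → returns 4:
  remove root 4; move last element -50 to root → [-50, -16, -32, -33, -41, -46, -37]
  -50 vs larger child -16 at index 1, swap → [-16, -50, -32, -33, -41, -46, -37]
  -50 vs larger child -33 at index 3, swap → [-16, -33, -32, -50, -41, -46, -37]
extract-max → returns -16:
  remove root -16; move last element -37 to root → [-37, -33, -32, -50, -41, -46]
  -37 vs larger child -32 at index 2, swap → [-32, -33, -37, -50, -41, -46]
insert 6:
  append 6 at index 6 → [-32, -33, -37, -50, -41, -46, 6]
  6 > parent -37 at index 2, swap → [-32, -33, 6, -50, -41, -46, -37]
  6 > parent -32 at index 0, swap → [6, -33, -32, -50, -41, -46, -37]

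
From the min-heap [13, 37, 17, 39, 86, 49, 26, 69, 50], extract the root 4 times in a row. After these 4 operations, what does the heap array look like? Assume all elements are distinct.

extract-min #1 returns 13:
  remove root 13; move last element 50 to root → [50, 37, 17, 39, 86, 49, 26, 69]
  50 vs smaller child 17 at index 2, swap → [17, 37, 50, 39, 86, 49, 26, 69]
  50 vs smaller child 26 at index 6, swap → [17, 37, 26, 39, 86, 49, 50, 69]
extract-min #2 returns 17:
  remove root 17; move last element 69 to root → [69, 37, 26, 39, 86, 49, 50]
  69 vs smaller child 26 at index 2, swap → [26, 37, 69, 39, 86, 49, 50]
  69 vs smaller child 49 at index 5, swap → [26, 37, 49, 39, 86, 69, 50]
extract-min #3 returns 26:
  remove root 26; move last element 50 to root → [50, 37, 49, 39, 86, 69]
  50 vs smaller child 37 at index 1, swap → [37, 50, 49, 39, 86, 69]
  50 vs smaller child 39 at index 3, swap → [37, 39, 49, 50, 86, 69]
extract-min #4 returns 37:
  remove root 37; move last element 69 to root → [69, 39, 49, 50, 86]
  69 vs smaller child 39 at index 1, swap → [39, 69, 49, 50, 86]
  69 vs smaller child 50 at index 3, swap → [39, 50, 49, 69, 86]

[39, 50, 49, 69, 86]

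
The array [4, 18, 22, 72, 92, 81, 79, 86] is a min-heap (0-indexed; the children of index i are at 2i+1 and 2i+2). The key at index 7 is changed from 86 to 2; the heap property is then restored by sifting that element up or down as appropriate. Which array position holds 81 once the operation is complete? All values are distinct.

5

set index 7 from 86 to 2 → [4, 18, 22, 72, 92, 81, 79, 2]
2 < parent 72 at index 3, swap → [4, 18, 22, 2, 92, 81, 79, 72]
2 < parent 18 at index 1, swap → [4, 2, 22, 18, 92, 81, 79, 72]
2 < parent 4 at index 0, swap → [2, 4, 22, 18, 92, 81, 79, 72]
resulting array: [2, 4, 22, 18, 92, 81, 79, 72]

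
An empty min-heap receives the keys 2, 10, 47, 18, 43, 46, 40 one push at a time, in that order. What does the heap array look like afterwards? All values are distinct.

Insert 2:
  append 2 at index 0 → [2] (no swap needed)
Insert 10:
  append 10 at index 1 → [2, 10] (no swap needed)
Insert 47:
  append 47 at index 2 → [2, 10, 47] (no swap needed)
Insert 18:
  append 18 at index 3 → [2, 10, 47, 18] (no swap needed)
Insert 43:
  append 43 at index 4 → [2, 10, 47, 18, 43] (no swap needed)
Insert 46:
  append 46 at index 5 → [2, 10, 47, 18, 43, 46]
  46 < parent 47 at index 2, swap → [2, 10, 46, 18, 43, 47]
Insert 40:
  append 40 at index 6 → [2, 10, 46, 18, 43, 47, 40]
  40 < parent 46 at index 2, swap → [2, 10, 40, 18, 43, 47, 46]

[2, 10, 40, 18, 43, 47, 46]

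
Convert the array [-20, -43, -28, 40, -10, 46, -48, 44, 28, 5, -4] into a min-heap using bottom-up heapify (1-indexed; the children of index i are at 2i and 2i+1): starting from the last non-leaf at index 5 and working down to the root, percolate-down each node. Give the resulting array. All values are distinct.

[-48, -43, -28, 28, -10, 46, -20, 44, 40, 5, -4]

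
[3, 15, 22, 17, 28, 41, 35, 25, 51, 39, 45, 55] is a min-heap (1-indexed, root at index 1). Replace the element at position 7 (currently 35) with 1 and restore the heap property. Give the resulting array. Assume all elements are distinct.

[1, 15, 3, 17, 28, 41, 22, 25, 51, 39, 45, 55]

set index 7 from 35 to 1 → [3, 15, 22, 17, 28, 41, 1, 25, 51, 39, 45, 55]
1 < parent 22 at index 3, swap → [3, 15, 1, 17, 28, 41, 22, 25, 51, 39, 45, 55]
1 < parent 3 at index 1, swap → [1, 15, 3, 17, 28, 41, 22, 25, 51, 39, 45, 55]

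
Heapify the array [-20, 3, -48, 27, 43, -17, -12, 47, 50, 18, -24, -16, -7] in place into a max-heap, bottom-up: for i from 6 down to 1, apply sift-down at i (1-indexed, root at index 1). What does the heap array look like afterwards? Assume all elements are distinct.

[50, 47, -7, 27, 43, -16, -12, 3, -20, 18, -24, -48, -17]

sift down from index 6:
  -17 vs larger child -7 at index 13, swap → [-20, 3, -48, 27, 43, -7, -12, 47, 50, 18, -24, -16, -17]
sift down from index 5: already satisfies heap property
sift down from index 4:
  27 vs larger child 50 at index 9, swap → [-20, 3, -48, 50, 43, -7, -12, 47, 27, 18, -24, -16, -17]
sift down from index 3:
  -48 vs larger child -7 at index 6, swap → [-20, 3, -7, 50, 43, -48, -12, 47, 27, 18, -24, -16, -17]
  -48 vs larger child -16 at index 12, swap → [-20, 3, -7, 50, 43, -16, -12, 47, 27, 18, -24, -48, -17]
sift down from index 2:
  3 vs larger child 50 at index 4, swap → [-20, 50, -7, 3, 43, -16, -12, 47, 27, 18, -24, -48, -17]
  3 vs larger child 47 at index 8, swap → [-20, 50, -7, 47, 43, -16, -12, 3, 27, 18, -24, -48, -17]
sift down from index 1:
  -20 vs larger child 50 at index 2, swap → [50, -20, -7, 47, 43, -16, -12, 3, 27, 18, -24, -48, -17]
  -20 vs larger child 47 at index 4, swap → [50, 47, -7, -20, 43, -16, -12, 3, 27, 18, -24, -48, -17]
  -20 vs larger child 27 at index 9, swap → [50, 47, -7, 27, 43, -16, -12, 3, -20, 18, -24, -48, -17]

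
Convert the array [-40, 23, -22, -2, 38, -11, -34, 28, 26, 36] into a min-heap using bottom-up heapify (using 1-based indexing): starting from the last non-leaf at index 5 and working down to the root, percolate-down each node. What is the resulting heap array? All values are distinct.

[-40, -2, -34, 23, 36, -11, -22, 28, 26, 38]

sift down from index 5:
  38 vs only child 36 at index 10, swap → [-40, 23, -22, -2, 36, -11, -34, 28, 26, 38]
sift down from index 4: already satisfies heap property
sift down from index 3:
  -22 vs smaller child -34 at index 7, swap → [-40, 23, -34, -2, 36, -11, -22, 28, 26, 38]
sift down from index 2:
  23 vs smaller child -2 at index 4, swap → [-40, -2, -34, 23, 36, -11, -22, 28, 26, 38]
sift down from index 1: already satisfies heap property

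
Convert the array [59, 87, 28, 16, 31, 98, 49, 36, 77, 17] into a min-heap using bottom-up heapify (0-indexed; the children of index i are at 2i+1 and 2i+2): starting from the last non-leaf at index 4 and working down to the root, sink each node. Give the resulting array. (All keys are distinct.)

[16, 17, 28, 36, 31, 98, 49, 87, 77, 59]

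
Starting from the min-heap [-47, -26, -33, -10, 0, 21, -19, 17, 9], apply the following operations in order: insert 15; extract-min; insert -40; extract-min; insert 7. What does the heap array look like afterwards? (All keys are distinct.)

insert 15:
  append 15 at index 9 → [-47, -26, -33, -10, 0, 21, -19, 17, 9, 15] (no swap needed)
extract-min → returns -47:
  remove root -47; move last element 15 to root → [15, -26, -33, -10, 0, 21, -19, 17, 9]
  15 vs smaller child -33 at index 2, swap → [-33, -26, 15, -10, 0, 21, -19, 17, 9]
  15 vs smaller child -19 at index 6, swap → [-33, -26, -19, -10, 0, 21, 15, 17, 9]
insert -40:
  append -40 at index 9 → [-33, -26, -19, -10, 0, 21, 15, 17, 9, -40]
  -40 < parent 0 at index 4, swap → [-33, -26, -19, -10, -40, 21, 15, 17, 9, 0]
  -40 < parent -26 at index 1, swap → [-33, -40, -19, -10, -26, 21, 15, 17, 9, 0]
  -40 < parent -33 at index 0, swap → [-40, -33, -19, -10, -26, 21, 15, 17, 9, 0]
extract-min → returns -40:
  remove root -40; move last element 0 to root → [0, -33, -19, -10, -26, 21, 15, 17, 9]
  0 vs smaller child -33 at index 1, swap → [-33, 0, -19, -10, -26, 21, 15, 17, 9]
  0 vs smaller child -26 at index 4, swap → [-33, -26, -19, -10, 0, 21, 15, 17, 9]
insert 7:
  append 7 at index 9 → [-33, -26, -19, -10, 0, 21, 15, 17, 9, 7] (no swap needed)

[-33, -26, -19, -10, 0, 21, 15, 17, 9, 7]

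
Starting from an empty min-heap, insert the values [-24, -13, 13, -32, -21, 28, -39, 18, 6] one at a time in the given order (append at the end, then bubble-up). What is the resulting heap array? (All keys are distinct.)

Insert -24:
  append -24 at index 0 → [-24] (no swap needed)
Insert -13:
  append -13 at index 1 → [-24, -13] (no swap needed)
Insert 13:
  append 13 at index 2 → [-24, -13, 13] (no swap needed)
Insert -32:
  append -32 at index 3 → [-24, -13, 13, -32]
  -32 < parent -13 at index 1, swap → [-24, -32, 13, -13]
  -32 < parent -24 at index 0, swap → [-32, -24, 13, -13]
Insert -21:
  append -21 at index 4 → [-32, -24, 13, -13, -21] (no swap needed)
Insert 28:
  append 28 at index 5 → [-32, -24, 13, -13, -21, 28] (no swap needed)
Insert -39:
  append -39 at index 6 → [-32, -24, 13, -13, -21, 28, -39]
  -39 < parent 13 at index 2, swap → [-32, -24, -39, -13, -21, 28, 13]
  -39 < parent -32 at index 0, swap → [-39, -24, -32, -13, -21, 28, 13]
Insert 18:
  append 18 at index 7 → [-39, -24, -32, -13, -21, 28, 13, 18] (no swap needed)
Insert 6:
  append 6 at index 8 → [-39, -24, -32, -13, -21, 28, 13, 18, 6] (no swap needed)

[-39, -24, -32, -13, -21, 28, 13, 18, 6]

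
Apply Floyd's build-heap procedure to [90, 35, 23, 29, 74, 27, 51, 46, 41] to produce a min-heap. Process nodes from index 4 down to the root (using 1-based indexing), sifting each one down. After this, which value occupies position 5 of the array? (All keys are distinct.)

sift down from index 4: already satisfies heap property
sift down from index 3: already satisfies heap property
sift down from index 2:
  35 vs smaller child 29 at index 4, swap → [90, 29, 23, 35, 74, 27, 51, 46, 41]
sift down from index 1:
  90 vs smaller child 23 at index 3, swap → [23, 29, 90, 35, 74, 27, 51, 46, 41]
  90 vs smaller child 27 at index 6, swap → [23, 29, 27, 35, 74, 90, 51, 46, 41]
resulting array: [23, 29, 27, 35, 74, 90, 51, 46, 41]

74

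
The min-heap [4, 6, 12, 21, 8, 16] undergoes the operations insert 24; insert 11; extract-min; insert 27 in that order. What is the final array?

insert 24:
  append 24 at index 6 → [4, 6, 12, 21, 8, 16, 24] (no swap needed)
insert 11:
  append 11 at index 7 → [4, 6, 12, 21, 8, 16, 24, 11]
  11 < parent 21 at index 3, swap → [4, 6, 12, 11, 8, 16, 24, 21]
extract-min → returns 4:
  remove root 4; move last element 21 to root → [21, 6, 12, 11, 8, 16, 24]
  21 vs smaller child 6 at index 1, swap → [6, 21, 12, 11, 8, 16, 24]
  21 vs smaller child 8 at index 4, swap → [6, 8, 12, 11, 21, 16, 24]
insert 27:
  append 27 at index 7 → [6, 8, 12, 11, 21, 16, 24, 27] (no swap needed)

[6, 8, 12, 11, 21, 16, 24, 27]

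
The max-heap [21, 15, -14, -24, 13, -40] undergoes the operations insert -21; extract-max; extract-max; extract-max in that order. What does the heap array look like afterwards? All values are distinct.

[-14, -21, -40, -24]

insert -21:
  append -21 at index 6 → [21, 15, -14, -24, 13, -40, -21] (no swap needed)
extract-max → returns 21:
  remove root 21; move last element -21 to root → [-21, 15, -14, -24, 13, -40]
  -21 vs larger child 15 at index 1, swap → [15, -21, -14, -24, 13, -40]
  -21 vs larger child 13 at index 4, swap → [15, 13, -14, -24, -21, -40]
extract-max → returns 15:
  remove root 15; move last element -40 to root → [-40, 13, -14, -24, -21]
  -40 vs larger child 13 at index 1, swap → [13, -40, -14, -24, -21]
  -40 vs larger child -21 at index 4, swap → [13, -21, -14, -24, -40]
extract-max → returns 13:
  remove root 13; move last element -40 to root → [-40, -21, -14, -24]
  -40 vs larger child -14 at index 2, swap → [-14, -21, -40, -24]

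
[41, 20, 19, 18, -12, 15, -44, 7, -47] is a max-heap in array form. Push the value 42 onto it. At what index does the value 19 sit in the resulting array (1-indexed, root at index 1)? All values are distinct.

append 42 at index 10 → [41, 20, 19, 18, -12, 15, -44, 7, -47, 42]
42 > parent -12 at index 5, swap → [41, 20, 19, 18, 42, 15, -44, 7, -47, -12]
42 > parent 20 at index 2, swap → [41, 42, 19, 18, 20, 15, -44, 7, -47, -12]
42 > parent 41 at index 1, swap → [42, 41, 19, 18, 20, 15, -44, 7, -47, -12]
resulting array: [42, 41, 19, 18, 20, 15, -44, 7, -47, -12]

3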